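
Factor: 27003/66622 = 2^( -1)*3^1*9001^1*33311^( - 1 )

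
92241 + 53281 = 145522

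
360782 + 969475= 1330257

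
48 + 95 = 143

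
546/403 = 42/31 = 1.35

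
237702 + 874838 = 1112540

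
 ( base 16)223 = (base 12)397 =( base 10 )547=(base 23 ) 10I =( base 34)g3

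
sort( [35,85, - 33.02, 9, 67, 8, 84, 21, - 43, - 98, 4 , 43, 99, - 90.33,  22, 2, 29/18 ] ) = [- 98, - 90.33, - 43, - 33.02, 29/18, 2,4, 8, 9  ,  21,22, 35, 43, 67, 84,85, 99]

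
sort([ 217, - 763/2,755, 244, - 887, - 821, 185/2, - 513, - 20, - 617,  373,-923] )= [  -  923, - 887, - 821, - 617, - 513, - 763/2, - 20,  185/2,  217,244,373,755 ] 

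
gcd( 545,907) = 1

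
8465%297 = 149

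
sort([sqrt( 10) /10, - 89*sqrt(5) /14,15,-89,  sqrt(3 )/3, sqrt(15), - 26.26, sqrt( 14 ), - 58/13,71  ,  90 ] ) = [ - 89, - 26.26,  -  89*sqrt(5 ) /14, - 58/13,sqrt( 10 ) /10,sqrt( 3) /3,sqrt(14),sqrt( 15 ), 15,71,90]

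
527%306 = 221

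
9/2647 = 9/2647 = 0.00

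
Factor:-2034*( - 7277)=14801418 = 2^1*3^2*19^1*113^1*383^1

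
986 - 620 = 366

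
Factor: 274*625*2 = 2^2*5^4*137^1 = 342500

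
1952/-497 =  - 4+36/497 = -3.93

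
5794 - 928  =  4866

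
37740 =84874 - 47134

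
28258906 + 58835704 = 87094610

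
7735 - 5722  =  2013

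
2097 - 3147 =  - 1050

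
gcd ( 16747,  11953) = 1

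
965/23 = 41+22/23 = 41.96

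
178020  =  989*180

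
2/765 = 2/765 = 0.00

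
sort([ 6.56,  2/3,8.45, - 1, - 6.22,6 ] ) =[ - 6.22, - 1,2/3, 6 , 6.56 , 8.45]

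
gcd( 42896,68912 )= 16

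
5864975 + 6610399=12475374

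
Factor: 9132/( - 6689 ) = -2^2*3^1*761^1*6689^( - 1)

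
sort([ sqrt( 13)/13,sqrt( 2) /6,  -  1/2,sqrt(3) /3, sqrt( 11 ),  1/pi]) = [ - 1/2,sqrt( 2) /6,sqrt( 13 ) /13,1/pi,  sqrt(3) /3,  sqrt(11) ] 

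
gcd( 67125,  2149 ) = 1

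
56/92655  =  56/92655  =  0.00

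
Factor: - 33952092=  - 2^2*3^1*2829341^1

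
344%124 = 96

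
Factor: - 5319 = -3^3*197^1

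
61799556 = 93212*663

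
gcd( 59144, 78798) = 2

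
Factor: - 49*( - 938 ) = 45962= 2^1*7^3*67^1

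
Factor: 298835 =5^1*59^1*1013^1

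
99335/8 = 99335/8 = 12416.88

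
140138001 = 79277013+60860988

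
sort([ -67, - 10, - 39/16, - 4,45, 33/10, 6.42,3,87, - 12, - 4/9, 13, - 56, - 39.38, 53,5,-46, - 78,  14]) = [ - 78,-67, - 56, -46,-39.38, - 12, - 10, - 4, - 39/16, - 4/9,3, 33/10,5,6.42,13,14,45,53,87]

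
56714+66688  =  123402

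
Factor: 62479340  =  2^2  *  5^1 * 7^1*11^1 * 29^1 * 1399^1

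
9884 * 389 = 3844876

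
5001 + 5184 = 10185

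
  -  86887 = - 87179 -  - 292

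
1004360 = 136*7385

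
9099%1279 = 146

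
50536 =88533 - 37997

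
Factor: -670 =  - 2^1*5^1*67^1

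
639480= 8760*73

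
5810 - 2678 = 3132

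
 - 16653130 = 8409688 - 25062818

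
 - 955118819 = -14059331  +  -941059488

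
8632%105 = 22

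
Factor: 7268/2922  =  2^1*3^( - 1)*23^1*79^1* 487^(-1) = 3634/1461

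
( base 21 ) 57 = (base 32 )3G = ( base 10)112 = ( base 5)422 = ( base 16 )70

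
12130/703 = 12130/703 = 17.25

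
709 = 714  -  5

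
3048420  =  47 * 64860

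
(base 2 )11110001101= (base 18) 5h7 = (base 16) 78D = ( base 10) 1933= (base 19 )56e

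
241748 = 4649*52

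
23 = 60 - 37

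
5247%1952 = 1343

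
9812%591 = 356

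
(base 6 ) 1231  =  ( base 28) ar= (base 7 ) 616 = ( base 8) 463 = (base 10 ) 307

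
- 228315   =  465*( - 491 ) 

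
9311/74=9311/74 = 125.82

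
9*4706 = 42354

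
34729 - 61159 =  - 26430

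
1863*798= 1486674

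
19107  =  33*579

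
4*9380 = 37520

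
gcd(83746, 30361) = 1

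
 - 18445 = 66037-84482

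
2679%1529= 1150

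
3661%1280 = 1101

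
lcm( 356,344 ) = 30616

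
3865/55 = 70 + 3/11 =70.27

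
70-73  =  -3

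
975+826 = 1801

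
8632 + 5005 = 13637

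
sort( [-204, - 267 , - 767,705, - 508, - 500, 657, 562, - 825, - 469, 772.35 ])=[ -825,- 767, - 508, - 500,- 469, - 267, - 204,562, 657, 705,772.35 ]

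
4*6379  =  25516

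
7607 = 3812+3795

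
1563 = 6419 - 4856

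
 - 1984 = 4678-6662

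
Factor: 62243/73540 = 2^(- 2 )*5^(-1 ) * 67^1 * 929^1*3677^ (-1 ) 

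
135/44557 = 135/44557 = 0.00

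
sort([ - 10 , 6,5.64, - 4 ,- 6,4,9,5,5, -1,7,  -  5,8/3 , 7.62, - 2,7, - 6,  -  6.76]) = [-10,  -  6.76, -6, - 6, - 5, - 4, - 2,  -  1 , 8/3,4 , 5,5,5.64,6,7, 7,7.62,9 ] 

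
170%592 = 170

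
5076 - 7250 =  - 2174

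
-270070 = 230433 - 500503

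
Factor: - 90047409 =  - 3^1*30015803^1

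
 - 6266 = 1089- 7355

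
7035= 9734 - 2699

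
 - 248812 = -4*62203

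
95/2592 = 95/2592 = 0.04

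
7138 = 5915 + 1223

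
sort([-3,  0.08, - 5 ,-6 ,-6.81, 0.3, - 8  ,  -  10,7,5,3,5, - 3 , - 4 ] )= [-10, - 8,- 6.81, - 6, - 5, - 4,-3, - 3,0.08,0.3,3,5,5, 7 ]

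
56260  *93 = 5232180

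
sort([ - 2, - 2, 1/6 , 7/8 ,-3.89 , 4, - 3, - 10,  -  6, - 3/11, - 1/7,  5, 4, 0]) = [ - 10, - 6, - 3.89, - 3,  -  2,-2, - 3/11, - 1/7,0 , 1/6, 7/8, 4,4, 5]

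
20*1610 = 32200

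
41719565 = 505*82613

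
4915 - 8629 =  - 3714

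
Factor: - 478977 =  - 3^1*43^1*47^1*79^1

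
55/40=11/8=1.38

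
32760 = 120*273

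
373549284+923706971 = 1297256255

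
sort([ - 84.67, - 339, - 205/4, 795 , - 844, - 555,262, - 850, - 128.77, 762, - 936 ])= [ - 936,-850 , - 844, - 555, - 339, - 128.77, - 84.67 ,- 205/4,262,762,795 ] 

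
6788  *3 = 20364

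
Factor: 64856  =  2^3*11^2 * 67^1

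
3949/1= 3949= 3949.00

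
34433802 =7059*4878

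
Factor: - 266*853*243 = -55136214  =  - 2^1*3^5*7^1*19^1*853^1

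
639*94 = 60066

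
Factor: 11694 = 2^1* 3^1*1949^1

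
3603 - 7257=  - 3654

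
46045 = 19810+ 26235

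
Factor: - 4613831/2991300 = -2^( - 2) * 3^(-1)*5^( - 2)*13^ (-2)*59^(-1 )*1789^1*2579^1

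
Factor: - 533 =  - 13^1*41^1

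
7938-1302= 6636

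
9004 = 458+8546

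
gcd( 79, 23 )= 1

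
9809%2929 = 1022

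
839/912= 839/912 = 0.92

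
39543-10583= 28960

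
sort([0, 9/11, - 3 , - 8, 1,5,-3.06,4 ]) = [ - 8, - 3.06, - 3, 0,9/11,1, 4, 5] 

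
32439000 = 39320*825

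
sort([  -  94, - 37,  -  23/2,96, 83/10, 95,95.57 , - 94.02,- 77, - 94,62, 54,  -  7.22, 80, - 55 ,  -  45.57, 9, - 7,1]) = [  -  94.02, - 94,  -  94,  -  77, - 55,-45.57, - 37,  -  23/2, - 7.22, - 7, 1 , 83/10,9,54,62,80,95,95.57,96] 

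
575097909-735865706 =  - 160767797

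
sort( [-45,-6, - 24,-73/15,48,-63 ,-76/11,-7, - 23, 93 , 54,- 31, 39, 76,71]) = [ - 63, - 45,- 31,-24, - 23, - 7,-76/11 ,-6, - 73/15 , 39 , 48,54,71,76, 93] 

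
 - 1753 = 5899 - 7652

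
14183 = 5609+8574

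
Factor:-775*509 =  - 5^2 * 31^1*509^1  =  - 394475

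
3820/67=57+ 1/67 =57.01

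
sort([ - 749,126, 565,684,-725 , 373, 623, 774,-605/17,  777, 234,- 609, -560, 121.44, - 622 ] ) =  [-749,- 725, - 622, - 609,-560, - 605/17,121.44,126, 234, 373,565,623, 684,774,777 ] 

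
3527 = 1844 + 1683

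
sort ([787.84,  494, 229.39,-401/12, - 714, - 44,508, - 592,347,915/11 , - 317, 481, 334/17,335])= [ - 714, - 592, - 317, - 44, - 401/12 , 334/17,915/11,229.39,335,347, 481 , 494,508,787.84]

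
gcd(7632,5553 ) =9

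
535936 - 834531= - 298595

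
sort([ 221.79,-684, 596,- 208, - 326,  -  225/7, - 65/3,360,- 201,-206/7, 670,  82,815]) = [-684,-326,-208,-201,-225/7 ,  -  206/7,-65/3,82,221.79,360, 596 , 670 , 815]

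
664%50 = 14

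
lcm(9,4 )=36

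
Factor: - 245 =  -5^1*7^2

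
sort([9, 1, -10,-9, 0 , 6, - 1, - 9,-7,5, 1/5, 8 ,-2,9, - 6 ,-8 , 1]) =[ - 10, - 9,-9, - 8, - 7 , - 6, - 2 ,-1,0, 1/5, 1, 1 , 5, 6,  8, 9,9 ]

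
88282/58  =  44141/29 = 1522.10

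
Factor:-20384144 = -2^4*11^2 * 10529^1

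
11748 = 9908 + 1840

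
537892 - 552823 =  - 14931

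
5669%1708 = 545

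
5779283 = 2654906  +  3124377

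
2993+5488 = 8481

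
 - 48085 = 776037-824122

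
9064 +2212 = 11276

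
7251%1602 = 843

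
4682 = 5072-390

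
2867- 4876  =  -2009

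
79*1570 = 124030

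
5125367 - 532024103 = -526898736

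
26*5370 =139620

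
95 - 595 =- 500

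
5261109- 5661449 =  -400340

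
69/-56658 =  - 23/18886 =- 0.00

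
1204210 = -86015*(  -  14) 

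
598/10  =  299/5 = 59.80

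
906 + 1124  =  2030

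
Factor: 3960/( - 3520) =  - 9/8 =- 2^(-3)*3^2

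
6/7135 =6/7135 = 0.00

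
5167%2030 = 1107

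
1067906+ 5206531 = 6274437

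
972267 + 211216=1183483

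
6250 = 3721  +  2529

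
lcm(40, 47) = 1880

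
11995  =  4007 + 7988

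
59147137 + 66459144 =125606281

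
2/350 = 1/175  =  0.01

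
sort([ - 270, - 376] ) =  [ - 376, - 270]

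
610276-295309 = 314967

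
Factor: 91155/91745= 309/311=3^1*103^1*311^( - 1 ) 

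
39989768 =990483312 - 950493544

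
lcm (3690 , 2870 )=25830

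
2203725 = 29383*75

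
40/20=2= 2.00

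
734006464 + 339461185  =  1073467649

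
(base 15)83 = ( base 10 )123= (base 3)11120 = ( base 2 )1111011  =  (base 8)173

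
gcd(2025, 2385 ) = 45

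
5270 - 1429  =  3841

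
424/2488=53/311 = 0.17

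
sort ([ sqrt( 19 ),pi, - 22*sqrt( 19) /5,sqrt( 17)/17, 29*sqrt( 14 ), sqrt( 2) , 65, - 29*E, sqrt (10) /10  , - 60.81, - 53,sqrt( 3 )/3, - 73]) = [ - 29*E, - 73,  -  60.81 , - 53,  -  22 *sqrt (19 ) /5,sqrt(17)/17,sqrt(  10)/10,sqrt(3 ) /3, sqrt (2 ),pi, sqrt( 19 ), 65, 29*sqrt( 14 ) ]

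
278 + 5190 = 5468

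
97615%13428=3619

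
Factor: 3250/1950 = 3^( -1)*5^1 = 5/3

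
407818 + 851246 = 1259064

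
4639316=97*47828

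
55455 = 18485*3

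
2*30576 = 61152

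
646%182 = 100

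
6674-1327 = 5347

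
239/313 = 239/313 =0.76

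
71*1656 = 117576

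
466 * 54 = 25164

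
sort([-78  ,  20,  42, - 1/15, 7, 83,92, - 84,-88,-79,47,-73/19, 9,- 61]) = [ - 88,-84, - 79, - 78, - 61, - 73/19,-1/15,  7,9,20,42,47,83 , 92]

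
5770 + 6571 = 12341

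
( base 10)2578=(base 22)574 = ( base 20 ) 68i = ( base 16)A12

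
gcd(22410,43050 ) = 30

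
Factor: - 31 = -31^1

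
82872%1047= 159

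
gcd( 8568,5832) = 72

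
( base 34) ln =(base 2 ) 1011100001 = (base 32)n1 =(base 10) 737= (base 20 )1GH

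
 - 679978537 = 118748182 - 798726719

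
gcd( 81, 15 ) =3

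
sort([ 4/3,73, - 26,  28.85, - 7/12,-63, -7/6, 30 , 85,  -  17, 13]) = [ - 63, - 26,-17  ,  -  7/6,-7/12,4/3,13, 28.85,30,73,85]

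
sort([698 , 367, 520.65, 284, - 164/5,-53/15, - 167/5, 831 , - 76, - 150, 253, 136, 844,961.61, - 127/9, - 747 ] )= [ - 747, - 150, - 76, - 167/5, - 164/5, - 127/9, - 53/15,136, 253, 284,367,  520.65,698, 831, 844, 961.61]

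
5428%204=124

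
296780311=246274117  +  50506194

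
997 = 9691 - 8694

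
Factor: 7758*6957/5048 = 26986203/2524 = 2^( - 2)*3^4*431^1*631^( - 1 )*773^1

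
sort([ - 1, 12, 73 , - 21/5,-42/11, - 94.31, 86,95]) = [-94.31, -21/5, - 42/11,-1,12,73,86, 95 ]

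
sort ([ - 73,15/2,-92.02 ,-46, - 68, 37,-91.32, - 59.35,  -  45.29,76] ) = [ -92.02, - 91.32, - 73,  -  68,-59.35,-46,-45.29,15/2,  37, 76] 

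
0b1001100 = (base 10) 76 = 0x4c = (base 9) 84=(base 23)37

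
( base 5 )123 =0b100110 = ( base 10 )38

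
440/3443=40/313  =  0.13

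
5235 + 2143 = 7378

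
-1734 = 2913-4647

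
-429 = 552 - 981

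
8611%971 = 843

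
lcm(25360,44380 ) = 177520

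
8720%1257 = 1178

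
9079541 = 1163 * 7807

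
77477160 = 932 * 83130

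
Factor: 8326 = 2^1*23^1*181^1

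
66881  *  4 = 267524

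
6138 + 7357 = 13495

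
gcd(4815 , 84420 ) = 45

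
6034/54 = 3017/27 = 111.74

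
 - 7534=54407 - 61941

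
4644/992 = 1161/248 =4.68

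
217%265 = 217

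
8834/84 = 105 + 1/6= 105.17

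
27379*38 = 1040402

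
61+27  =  88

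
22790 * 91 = 2073890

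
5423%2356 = 711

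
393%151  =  91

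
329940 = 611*540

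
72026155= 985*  73123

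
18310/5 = 3662 = 3662.00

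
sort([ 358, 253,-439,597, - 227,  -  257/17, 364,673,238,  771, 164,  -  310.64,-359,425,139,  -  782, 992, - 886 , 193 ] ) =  [ - 886, - 782, - 439,- 359,  -  310.64, - 227,  -  257/17, 139 , 164,193,238,253,358,364,425,597,673,771, 992 ]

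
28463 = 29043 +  - 580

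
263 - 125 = 138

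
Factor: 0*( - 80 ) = 0 =0^1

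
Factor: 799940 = 2^2  *  5^1*23^1*37^1*47^1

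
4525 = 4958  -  433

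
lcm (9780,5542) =166260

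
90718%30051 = 565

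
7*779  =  5453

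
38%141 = 38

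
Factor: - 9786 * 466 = - 2^2*3^1*7^1*233^2 = -4560276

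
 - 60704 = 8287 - 68991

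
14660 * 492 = 7212720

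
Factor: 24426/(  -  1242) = -3^( - 1)*59^1 = -  59/3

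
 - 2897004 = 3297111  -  6194115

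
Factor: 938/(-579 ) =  - 2^1 * 3^(  -  1)*7^1*67^1*193^ (  -  1 )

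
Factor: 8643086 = 2^1*43^1*100501^1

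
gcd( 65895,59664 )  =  3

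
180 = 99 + 81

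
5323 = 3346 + 1977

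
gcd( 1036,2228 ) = 4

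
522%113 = 70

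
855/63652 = 855/63652 = 0.01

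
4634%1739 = 1156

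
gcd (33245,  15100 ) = 5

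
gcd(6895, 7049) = 7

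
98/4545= 98/4545 =0.02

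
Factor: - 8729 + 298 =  - 8431 =- 8431^1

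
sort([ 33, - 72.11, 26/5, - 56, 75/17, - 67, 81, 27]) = [ - 72.11, - 67, - 56,75/17,26/5, 27,33,81 ] 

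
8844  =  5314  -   - 3530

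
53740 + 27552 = 81292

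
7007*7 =49049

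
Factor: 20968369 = 31^1*233^1 * 2903^1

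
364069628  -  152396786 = 211672842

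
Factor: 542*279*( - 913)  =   - 138062034  =  - 2^1*3^2*11^1*31^1*83^1*271^1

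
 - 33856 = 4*( - 8464)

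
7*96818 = 677726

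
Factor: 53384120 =2^3  *5^1*1334603^1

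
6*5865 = 35190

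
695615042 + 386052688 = 1081667730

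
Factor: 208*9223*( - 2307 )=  - 2^4 * 3^1*13^1 * 23^1*401^1*769^1 = - 4425711888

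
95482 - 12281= 83201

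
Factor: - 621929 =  - 7^1*11^1*41^1*197^1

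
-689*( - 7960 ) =5484440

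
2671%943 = 785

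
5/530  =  1/106 = 0.01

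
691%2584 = 691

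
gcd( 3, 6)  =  3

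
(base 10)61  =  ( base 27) 27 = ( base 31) 1U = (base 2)111101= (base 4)331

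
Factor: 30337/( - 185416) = - 2^ ( - 3 )*7^ ( -2)*11^ ( - 1 )*23^1*43^( - 1)*1319^1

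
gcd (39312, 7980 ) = 84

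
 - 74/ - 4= 18 + 1/2 =18.50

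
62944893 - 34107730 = 28837163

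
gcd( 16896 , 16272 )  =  48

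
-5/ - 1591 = 5/1591= 0.00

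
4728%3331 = 1397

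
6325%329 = 74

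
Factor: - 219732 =-2^2*3^1*18311^1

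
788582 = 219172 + 569410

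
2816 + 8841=11657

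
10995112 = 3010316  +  7984796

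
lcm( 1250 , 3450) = 86250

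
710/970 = 71/97 = 0.73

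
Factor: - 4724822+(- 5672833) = - 10397655 =- 3^2 * 5^1*19^1*12161^1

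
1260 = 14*90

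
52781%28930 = 23851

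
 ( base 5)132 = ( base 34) 18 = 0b101010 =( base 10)42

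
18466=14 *1319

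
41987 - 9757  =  32230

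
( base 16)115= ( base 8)425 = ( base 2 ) 100010101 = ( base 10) 277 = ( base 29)9g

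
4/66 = 2/33 =0.06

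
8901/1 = 8901  =  8901.00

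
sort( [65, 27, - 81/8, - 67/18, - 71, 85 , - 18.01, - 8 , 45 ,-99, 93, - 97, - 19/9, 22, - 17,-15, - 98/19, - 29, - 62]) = [ - 99, - 97,-71, - 62, -29,  -  18.01 , - 17, - 15, - 81/8, - 8, - 98/19, - 67/18 , - 19/9,22,27, 45, 65,85,93]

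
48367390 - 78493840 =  - 30126450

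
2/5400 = 1/2700=0.00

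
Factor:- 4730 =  - 2^1*5^1 * 11^1*43^1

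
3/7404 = 1/2468 = 0.00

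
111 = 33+78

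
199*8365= 1664635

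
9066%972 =318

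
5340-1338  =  4002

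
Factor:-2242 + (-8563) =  - 5^1 * 2161^1= - 10805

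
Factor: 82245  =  3^1 * 5^1*5483^1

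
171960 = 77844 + 94116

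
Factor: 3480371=463^1*7517^1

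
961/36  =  26 + 25/36=26.69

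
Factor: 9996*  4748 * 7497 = 355815176976 = 2^4*3^3 * 7^4 * 17^2 * 1187^1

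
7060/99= 7060/99 = 71.31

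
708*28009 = 19830372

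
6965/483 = 995/69= 14.42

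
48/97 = 48/97 = 0.49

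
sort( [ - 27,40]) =[ - 27,40 ] 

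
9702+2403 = 12105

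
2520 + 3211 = 5731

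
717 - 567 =150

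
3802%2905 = 897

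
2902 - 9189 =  - 6287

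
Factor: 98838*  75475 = 2^1*3^2*5^2*17^2*19^1*3019^1 = 7459798050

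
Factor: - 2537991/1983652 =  - 2^(-2)*3^2 *11^ (-1 ) * 73^1*3863^1*45083^(  -  1 ) 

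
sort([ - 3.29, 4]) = [ - 3.29,4]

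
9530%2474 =2108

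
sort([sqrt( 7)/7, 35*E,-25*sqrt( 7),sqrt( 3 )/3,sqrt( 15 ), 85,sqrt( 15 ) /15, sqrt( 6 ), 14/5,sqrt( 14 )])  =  [ - 25*sqrt( 7 ),  sqrt(15)/15 , sqrt( 7)/7 , sqrt( 3 ) /3,sqrt( 6 ),14/5, sqrt ( 14),sqrt( 15 ), 85,35*E] 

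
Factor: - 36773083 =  - 349^1 * 105367^1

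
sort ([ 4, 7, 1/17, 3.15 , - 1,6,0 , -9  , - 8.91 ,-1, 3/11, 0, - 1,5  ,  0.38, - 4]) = [ - 9 , - 8.91, - 4, - 1, - 1,-1, 0,0,1/17, 3/11,0.38,3.15,4,  5,6, 7]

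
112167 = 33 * 3399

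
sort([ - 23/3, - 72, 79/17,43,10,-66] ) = [ - 72,-66,-23/3, 79/17, 10,43 ] 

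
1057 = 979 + 78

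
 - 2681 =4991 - 7672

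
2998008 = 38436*78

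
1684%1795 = 1684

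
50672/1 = 50672 = 50672.00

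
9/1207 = 9/1207 = 0.01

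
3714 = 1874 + 1840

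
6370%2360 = 1650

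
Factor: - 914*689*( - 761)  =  2^1*13^1*53^1*457^1 * 761^1 = 479236706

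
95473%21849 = 8077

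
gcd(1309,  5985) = 7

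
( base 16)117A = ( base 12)270a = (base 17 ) f83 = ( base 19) c79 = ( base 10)4474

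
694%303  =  88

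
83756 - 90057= -6301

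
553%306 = 247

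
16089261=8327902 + 7761359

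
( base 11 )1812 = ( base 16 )908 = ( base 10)2312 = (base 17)800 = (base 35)1v2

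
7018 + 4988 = 12006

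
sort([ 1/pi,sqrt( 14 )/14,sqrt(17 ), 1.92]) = [ sqrt (14)/14, 1/pi,1.92,  sqrt( 17)] 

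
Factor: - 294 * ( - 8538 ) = 2^2*3^2*7^2 * 1423^1 = 2510172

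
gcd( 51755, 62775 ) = 5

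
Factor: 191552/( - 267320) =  -584/815 = -2^3 *5^( - 1)*73^1 * 163^ ( - 1)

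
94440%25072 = 19224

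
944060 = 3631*260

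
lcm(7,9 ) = 63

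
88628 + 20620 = 109248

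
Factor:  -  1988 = -2^2*7^1*71^1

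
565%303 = 262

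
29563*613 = 18122119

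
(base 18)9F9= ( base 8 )6173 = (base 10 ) 3195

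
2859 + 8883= 11742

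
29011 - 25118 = 3893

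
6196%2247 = 1702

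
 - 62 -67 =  - 129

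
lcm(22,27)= 594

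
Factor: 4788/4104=2^( - 1) * 3^ ( - 1)*7^1=7/6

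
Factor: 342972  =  2^2 * 3^2* 7^1* 1361^1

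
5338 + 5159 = 10497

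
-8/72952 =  - 1/9119 = - 0.00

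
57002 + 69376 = 126378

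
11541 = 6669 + 4872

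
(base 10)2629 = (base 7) 10444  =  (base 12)1631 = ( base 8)5105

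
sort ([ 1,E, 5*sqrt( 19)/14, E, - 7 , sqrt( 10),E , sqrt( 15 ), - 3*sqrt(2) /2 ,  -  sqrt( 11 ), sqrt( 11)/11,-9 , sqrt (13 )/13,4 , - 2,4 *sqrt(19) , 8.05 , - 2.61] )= [ - 9,-7 ,  -  sqrt( 11 ), - 2.61,-3 * sqrt(2 )/2, - 2,sqrt (13 )/13, sqrt( 11) /11, 1,  5*sqrt (19 ) /14,  E, E,E, sqrt(10 ), sqrt( 15 ), 4 , 8.05, 4*sqrt(19 ) ] 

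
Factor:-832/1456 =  - 4/7= - 2^2*7^( - 1) 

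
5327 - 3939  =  1388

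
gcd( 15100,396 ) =4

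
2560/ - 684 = -4+44/171 = - 3.74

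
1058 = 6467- 5409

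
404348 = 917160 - 512812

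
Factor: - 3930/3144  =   - 2^(-2)*5^1 = - 5/4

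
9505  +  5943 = 15448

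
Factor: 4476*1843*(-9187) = - 2^2*3^1*19^1*97^1*373^1*9187^1 = - 75786025116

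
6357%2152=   2053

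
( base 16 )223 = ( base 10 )547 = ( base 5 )4142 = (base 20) 177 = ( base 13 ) 331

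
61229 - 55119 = 6110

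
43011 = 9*4779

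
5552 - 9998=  - 4446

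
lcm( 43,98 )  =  4214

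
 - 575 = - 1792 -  - 1217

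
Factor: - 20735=-5^1 * 11^1*13^1*29^1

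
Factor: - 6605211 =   -  3^1*2201737^1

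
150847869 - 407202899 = -256355030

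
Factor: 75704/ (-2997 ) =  - 2^3 *3^( - 4 ) * 37^(  -  1 )*9463^1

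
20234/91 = 222 + 32/91 = 222.35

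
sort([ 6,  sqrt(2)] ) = [ sqrt(2),6 ] 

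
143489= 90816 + 52673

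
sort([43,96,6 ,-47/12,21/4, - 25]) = [  -  25, - 47/12,  21/4, 6 , 43, 96 ]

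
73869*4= 295476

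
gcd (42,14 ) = 14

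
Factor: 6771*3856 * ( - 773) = -2^4* 3^1*37^1*61^1*241^1*773^1=- 20182238448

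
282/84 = 3  +  5/14  =  3.36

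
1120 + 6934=8054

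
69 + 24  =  93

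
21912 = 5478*4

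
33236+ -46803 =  - 13567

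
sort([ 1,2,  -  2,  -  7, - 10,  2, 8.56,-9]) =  [ - 10, - 9, - 7, -2,1,2,  2,8.56 ]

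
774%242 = 48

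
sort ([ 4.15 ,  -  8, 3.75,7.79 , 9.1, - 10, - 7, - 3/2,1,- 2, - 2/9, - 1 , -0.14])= [ - 10, - 8,-7, - 2  , - 3/2, - 1,- 2/9,-0.14,1,3.75,4.15,7.79 , 9.1 ] 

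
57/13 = 4  +  5/13 = 4.38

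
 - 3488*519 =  - 1810272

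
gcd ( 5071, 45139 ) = 1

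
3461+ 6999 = 10460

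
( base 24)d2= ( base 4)10322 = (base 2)100111010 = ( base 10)314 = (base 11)266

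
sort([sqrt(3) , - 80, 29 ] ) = [ - 80,sqrt(3), 29 ] 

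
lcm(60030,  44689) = 4022010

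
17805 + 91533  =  109338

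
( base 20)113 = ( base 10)423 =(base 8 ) 647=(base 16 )1A7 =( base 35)c3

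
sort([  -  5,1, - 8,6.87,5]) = [ - 8, - 5, 1,5,6.87 ] 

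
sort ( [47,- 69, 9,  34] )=[ - 69, 9,34, 47 ] 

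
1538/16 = 769/8= 96.12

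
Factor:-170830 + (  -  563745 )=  - 5^2 * 29383^1 = -734575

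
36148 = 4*9037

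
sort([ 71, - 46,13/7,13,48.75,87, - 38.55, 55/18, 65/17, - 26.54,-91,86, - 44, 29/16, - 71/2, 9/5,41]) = [ - 91,-46  , - 44, - 38.55 , - 71/2, - 26.54, 9/5,29/16,13/7,55/18,65/17,  13,41, 48.75,71, 86,87 ] 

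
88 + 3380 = 3468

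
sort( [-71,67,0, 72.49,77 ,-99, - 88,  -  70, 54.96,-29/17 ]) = [-99, -88,-71, -70, - 29/17, 0,54.96, 67,72.49 , 77 ]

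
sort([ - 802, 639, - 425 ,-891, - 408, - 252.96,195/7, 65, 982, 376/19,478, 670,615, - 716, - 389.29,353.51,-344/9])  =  [  -  891, - 802, -716, - 425, - 408, - 389.29, - 252.96,-344/9,376/19,195/7 , 65, 353.51,478,615,639, 670,982]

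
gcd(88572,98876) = 4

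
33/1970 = 33/1970  =  0.02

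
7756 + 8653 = 16409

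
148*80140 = 11860720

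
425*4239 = 1801575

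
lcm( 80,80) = 80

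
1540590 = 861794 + 678796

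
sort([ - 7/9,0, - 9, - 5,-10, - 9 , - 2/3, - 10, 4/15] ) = [-10,-10,-9,  -  9, - 5, - 7/9, - 2/3, 0,4/15]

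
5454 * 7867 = 42906618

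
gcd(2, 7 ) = 1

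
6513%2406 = 1701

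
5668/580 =9 + 112/145 = 9.77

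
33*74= 2442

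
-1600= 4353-5953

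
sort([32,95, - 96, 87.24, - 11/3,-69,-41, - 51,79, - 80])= [ - 96,-80,-69, - 51, - 41,-11/3, 32,79,  87.24,95]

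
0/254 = 0 = 0.00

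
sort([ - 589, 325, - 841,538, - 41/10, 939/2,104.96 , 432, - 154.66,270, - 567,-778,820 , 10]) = [ - 841, - 778, - 589 ,- 567, - 154.66  , - 41/10,10 , 104.96, 270 , 325,432, 939/2 , 538, 820 ]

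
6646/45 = 6646/45= 147.69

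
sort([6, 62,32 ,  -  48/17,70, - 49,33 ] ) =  [ - 49 ,  -  48/17,6,32, 33,62,70]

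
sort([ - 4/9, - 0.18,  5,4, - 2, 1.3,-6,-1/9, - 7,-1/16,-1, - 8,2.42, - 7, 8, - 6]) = [ - 8, - 7, - 7 ,-6, - 6 , - 2, - 1,- 4/9,  -  0.18, - 1/9,  -  1/16 , 1.3,2.42,4  ,  5,  8 ] 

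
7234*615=4448910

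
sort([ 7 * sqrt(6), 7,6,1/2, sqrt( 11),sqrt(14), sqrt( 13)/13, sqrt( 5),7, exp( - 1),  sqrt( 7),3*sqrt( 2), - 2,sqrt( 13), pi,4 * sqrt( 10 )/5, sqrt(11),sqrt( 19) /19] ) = [ - 2,sqrt( 19)/19,sqrt(13 ) /13 , exp( - 1),1/2,sqrt(5),4  *  sqrt(10)/5,sqrt(7 ), pi,sqrt(11),sqrt( 11),sqrt(13),sqrt( 14),3 *sqrt ( 2),  6,7, 7,7 * sqrt( 6)]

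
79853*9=718677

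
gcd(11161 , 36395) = 1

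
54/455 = 54/455 = 0.12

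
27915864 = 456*61219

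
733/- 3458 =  - 1+2725/3458=   -  0.21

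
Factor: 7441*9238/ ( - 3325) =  - 2^1 * 5^ ( -2 )* 19^(-1 )*31^1*149^1*1063^1 =- 9819994/475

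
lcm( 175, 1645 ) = 8225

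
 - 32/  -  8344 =4/1043  =  0.00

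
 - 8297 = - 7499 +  - 798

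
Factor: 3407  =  3407^1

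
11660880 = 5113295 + 6547585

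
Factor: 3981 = 3^1*1327^1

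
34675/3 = 34675/3 = 11558.33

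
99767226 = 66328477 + 33438749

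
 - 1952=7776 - 9728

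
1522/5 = 304 + 2/5 = 304.40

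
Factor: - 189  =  -3^3*7^1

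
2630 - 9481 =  - 6851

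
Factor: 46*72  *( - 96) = -2^9*3^3*23^1 = - 317952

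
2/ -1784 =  - 1/892 = - 0.00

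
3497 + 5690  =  9187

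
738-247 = 491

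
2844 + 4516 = 7360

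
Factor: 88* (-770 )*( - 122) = 8266720 = 2^5* 5^1*7^1 *11^2*61^1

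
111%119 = 111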